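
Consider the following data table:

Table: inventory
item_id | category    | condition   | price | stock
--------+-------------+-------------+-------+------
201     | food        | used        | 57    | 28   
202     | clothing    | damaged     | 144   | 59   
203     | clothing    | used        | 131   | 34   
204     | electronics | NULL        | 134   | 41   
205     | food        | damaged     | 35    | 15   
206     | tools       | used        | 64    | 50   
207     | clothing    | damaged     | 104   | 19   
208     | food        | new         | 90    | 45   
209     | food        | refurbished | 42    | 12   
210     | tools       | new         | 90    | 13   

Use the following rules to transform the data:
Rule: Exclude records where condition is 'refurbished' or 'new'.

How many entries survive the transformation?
7

Step 1: Count records to exclude
  - 1 (refurbished) + 2 (new) = 3 records
Step 2: Total records: 10
Step 3: Remaining = 10 - 3 = 7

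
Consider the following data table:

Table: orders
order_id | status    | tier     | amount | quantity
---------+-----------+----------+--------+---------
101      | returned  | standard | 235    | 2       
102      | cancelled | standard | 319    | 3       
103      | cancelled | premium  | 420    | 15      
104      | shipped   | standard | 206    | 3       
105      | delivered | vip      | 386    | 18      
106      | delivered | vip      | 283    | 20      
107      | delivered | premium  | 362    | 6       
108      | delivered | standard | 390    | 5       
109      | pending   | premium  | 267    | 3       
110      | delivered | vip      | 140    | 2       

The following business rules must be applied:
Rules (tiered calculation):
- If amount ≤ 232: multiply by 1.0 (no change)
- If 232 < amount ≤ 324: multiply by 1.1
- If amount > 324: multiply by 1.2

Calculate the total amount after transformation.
3430.0

Step 1: Tier 1 (amount ≤ 232): 2 records, sum = 346 × 1.0 = 346.0
Step 2: Tier 2 (232 < amount ≤ 324): 4 records, sum = 1104 × 1.1 = 1214.4
Step 3: Tier 3 (amount > 324): 4 records, sum = 1558 × 1.2 = 1869.6
Step 4: Final sum = 346.0 + 1214.4 + 1869.6 = 3430.0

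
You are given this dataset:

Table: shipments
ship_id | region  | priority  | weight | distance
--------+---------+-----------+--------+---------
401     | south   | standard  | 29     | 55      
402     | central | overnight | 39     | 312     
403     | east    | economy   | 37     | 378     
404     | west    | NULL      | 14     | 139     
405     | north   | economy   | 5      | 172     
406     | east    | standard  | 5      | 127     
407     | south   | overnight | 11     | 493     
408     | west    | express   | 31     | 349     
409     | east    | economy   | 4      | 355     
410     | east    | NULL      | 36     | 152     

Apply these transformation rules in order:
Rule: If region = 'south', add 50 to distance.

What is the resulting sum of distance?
2632

Step 1: Count records where region = 'south': 2
Step 2: Total bonus added: 2 × 50 = 100
Step 3: Original sum of distance: 2532
Step 4: Final sum = 2532 + 100 = 2632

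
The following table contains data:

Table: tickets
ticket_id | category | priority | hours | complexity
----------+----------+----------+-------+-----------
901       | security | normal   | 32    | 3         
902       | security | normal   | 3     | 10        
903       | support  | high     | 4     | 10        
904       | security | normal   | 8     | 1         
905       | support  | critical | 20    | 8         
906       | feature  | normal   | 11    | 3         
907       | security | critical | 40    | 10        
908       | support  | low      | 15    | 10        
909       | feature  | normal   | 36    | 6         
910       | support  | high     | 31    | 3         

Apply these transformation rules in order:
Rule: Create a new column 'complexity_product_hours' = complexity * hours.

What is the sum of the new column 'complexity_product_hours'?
1226

Step 1: For each record, compute complexity * hours
Example calculations:
  3 * 32 = 96
  10 * 3 = 30
  10 * 4 = 40
  ...
Step 2: Sum all derived values
Step 3: Total = 1226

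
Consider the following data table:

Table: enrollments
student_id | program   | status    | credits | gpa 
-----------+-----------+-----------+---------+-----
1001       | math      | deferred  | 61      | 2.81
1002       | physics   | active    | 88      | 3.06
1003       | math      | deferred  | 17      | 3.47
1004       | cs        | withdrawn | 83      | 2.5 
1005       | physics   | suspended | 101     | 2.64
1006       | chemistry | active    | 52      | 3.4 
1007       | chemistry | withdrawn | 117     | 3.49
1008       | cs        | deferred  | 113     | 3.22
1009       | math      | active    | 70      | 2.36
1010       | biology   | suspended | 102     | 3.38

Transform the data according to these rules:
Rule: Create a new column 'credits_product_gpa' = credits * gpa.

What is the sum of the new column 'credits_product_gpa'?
2432.77

Step 1: For each record, compute credits * gpa
Example calculations:
  61 * 2.81 = 171.41
  88 * 3.06 = 269.28
  17 * 3.47 = 58.99
  ...
Step 2: Sum all derived values
Step 3: Total = 2432.77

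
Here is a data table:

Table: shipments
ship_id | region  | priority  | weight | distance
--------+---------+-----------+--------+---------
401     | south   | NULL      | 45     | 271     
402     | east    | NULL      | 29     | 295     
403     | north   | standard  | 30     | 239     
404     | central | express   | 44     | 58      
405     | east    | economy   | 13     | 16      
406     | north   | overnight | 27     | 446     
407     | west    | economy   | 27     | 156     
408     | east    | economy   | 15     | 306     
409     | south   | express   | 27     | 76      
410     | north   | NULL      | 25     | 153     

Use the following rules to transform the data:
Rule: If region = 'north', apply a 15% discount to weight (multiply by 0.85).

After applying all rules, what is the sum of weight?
269.7

Step 1: Records with region = 'north' have total weight = 82
Step 2: Apply multiplier: 82 × 0.85 = 69.7
Step 3: Other records total: 200
Step 4: Final sum = 69.7 + 200 = 269.7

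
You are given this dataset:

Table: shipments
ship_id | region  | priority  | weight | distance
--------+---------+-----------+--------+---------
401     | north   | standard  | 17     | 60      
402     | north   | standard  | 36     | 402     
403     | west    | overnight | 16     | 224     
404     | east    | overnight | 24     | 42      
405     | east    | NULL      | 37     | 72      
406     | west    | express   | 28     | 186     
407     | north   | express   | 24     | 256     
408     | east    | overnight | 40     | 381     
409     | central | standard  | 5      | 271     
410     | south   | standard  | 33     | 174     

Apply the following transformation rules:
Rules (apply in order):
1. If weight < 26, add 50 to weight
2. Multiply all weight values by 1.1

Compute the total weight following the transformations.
561.0

Step 1: Apply Rule 1 - Add 50 to records with weight < 26
  - 5 records affected: 86 + (5 × 50) = 336
  - Unaffected records: 174
  - Sum after Rule 1: 510
Step 2: Apply Rule 2 - Multiply all by 1.1
  - 510 × 1.1 = 561.0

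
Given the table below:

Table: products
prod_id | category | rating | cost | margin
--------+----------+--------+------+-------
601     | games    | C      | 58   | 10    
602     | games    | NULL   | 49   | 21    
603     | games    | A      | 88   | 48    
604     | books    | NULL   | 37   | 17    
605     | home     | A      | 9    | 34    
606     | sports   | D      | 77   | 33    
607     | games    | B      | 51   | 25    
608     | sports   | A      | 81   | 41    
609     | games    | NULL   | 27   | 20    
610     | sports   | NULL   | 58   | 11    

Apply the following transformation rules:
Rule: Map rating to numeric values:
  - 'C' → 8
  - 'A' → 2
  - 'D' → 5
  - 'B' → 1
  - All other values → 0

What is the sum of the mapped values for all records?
20

Step 1: Apply mapping to each record
Step 2: Count by status:
  'C': 1 records × 8 = 8
  'A': 3 records × 2 = 6
  'D': 1 records × 5 = 5
  'B': 1 records × 1 = 1
Step 3: Sum all mapped values = 20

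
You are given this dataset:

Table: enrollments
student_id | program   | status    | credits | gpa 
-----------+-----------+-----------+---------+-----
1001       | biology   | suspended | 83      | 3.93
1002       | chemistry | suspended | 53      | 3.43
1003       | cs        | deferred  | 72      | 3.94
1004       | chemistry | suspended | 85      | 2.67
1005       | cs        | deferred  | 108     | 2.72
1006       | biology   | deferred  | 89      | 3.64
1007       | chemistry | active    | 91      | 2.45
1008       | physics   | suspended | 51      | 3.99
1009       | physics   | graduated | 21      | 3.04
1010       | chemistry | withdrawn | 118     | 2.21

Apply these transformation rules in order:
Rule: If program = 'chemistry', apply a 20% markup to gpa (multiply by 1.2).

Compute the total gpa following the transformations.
34.17

Step 1: Records with program = 'chemistry' have total gpa = 10.76
Step 2: Apply multiplier: 10.76 × 1.2 = 12.91
Step 3: Other records total: 21.26
Step 4: Final sum = 12.91 + 21.26 = 34.17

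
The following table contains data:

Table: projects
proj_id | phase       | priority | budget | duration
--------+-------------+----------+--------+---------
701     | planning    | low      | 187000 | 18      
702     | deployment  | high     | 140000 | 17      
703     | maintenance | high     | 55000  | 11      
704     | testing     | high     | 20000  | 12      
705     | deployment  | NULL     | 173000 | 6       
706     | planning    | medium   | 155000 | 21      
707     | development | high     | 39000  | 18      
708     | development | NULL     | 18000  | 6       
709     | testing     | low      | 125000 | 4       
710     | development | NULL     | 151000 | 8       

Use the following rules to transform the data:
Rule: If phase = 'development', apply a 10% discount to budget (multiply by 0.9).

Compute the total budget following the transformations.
1042200.0

Step 1: Records with phase = 'development' have total budget = 208000
Step 2: Apply multiplier: 208000 × 0.9 = 187200.0
Step 3: Other records total: 855000
Step 4: Final sum = 187200.0 + 855000 = 1042200.0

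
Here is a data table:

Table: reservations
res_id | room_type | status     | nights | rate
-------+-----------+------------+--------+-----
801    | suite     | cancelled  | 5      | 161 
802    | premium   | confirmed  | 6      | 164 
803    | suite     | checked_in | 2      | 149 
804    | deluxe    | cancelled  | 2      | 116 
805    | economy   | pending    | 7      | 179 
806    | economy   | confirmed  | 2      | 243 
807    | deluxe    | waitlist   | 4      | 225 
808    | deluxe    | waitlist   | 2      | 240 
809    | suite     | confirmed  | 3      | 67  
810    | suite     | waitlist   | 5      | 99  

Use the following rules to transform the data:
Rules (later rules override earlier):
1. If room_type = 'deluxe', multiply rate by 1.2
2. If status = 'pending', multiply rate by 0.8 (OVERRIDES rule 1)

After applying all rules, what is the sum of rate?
1723.4

Step 1: Rule 2 takes priority for records with status = 'pending'
  - 1 records: 179 × 0.8 = 143.2
Step 2: Rule 1 applies to remaining records with room_type = 'deluxe'
  - 3 records: 581 × 1.2 = 697.2
Step 3: Other records unchanged: 883
Step 4: Final sum = 143.2 + 697.2 + 883 = 1723.4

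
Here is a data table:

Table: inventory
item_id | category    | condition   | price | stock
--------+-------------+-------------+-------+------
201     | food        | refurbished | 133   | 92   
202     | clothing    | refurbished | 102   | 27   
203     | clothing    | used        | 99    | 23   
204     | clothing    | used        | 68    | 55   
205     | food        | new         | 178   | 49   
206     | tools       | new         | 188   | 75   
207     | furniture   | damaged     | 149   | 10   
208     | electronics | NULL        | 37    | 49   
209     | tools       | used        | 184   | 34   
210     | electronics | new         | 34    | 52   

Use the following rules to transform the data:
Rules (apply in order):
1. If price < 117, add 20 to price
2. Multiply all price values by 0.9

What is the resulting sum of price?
1144.8

Step 1: Apply Rule 1 - Add 20 to records with price < 117
  - 5 records affected: 340 + (5 × 20) = 440
  - Unaffected records: 832
  - Sum after Rule 1: 1272
Step 2: Apply Rule 2 - Multiply all by 0.9
  - 1272 × 0.9 = 1144.8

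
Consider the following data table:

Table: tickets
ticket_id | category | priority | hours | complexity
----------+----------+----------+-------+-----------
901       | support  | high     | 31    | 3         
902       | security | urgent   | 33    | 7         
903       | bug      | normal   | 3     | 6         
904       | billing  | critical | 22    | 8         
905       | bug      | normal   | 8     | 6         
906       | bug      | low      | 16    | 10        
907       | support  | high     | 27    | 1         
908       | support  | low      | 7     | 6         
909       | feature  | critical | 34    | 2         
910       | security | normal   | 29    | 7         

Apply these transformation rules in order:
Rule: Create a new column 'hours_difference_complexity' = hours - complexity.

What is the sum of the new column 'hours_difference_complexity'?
154

Step 1: For each record, compute hours - complexity
Example calculations:
  31 - 3 = 28
  33 - 7 = 26
  3 - 6 = -3
  ...
Step 2: Sum all derived values
Step 3: Total = 154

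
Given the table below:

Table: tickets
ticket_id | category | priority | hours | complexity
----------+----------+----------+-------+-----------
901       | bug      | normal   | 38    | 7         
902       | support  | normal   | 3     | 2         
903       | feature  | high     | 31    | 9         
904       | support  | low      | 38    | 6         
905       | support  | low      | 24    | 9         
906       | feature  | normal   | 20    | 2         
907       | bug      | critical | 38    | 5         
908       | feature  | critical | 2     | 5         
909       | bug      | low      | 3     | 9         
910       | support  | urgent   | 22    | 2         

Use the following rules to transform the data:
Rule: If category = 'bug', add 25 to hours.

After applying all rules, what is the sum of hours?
294

Step 1: Count records where category = 'bug': 3
Step 2: Total bonus added: 3 × 25 = 75
Step 3: Original sum of hours: 219
Step 4: Final sum = 219 + 75 = 294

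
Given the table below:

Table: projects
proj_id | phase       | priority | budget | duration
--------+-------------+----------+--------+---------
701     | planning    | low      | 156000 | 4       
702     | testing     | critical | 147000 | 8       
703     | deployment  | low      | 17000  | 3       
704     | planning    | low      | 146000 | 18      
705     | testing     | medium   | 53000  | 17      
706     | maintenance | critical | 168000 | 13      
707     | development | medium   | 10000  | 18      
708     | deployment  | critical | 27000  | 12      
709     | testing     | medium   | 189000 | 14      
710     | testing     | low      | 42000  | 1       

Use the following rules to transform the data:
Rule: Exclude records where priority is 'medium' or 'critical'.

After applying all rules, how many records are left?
4

Step 1: Count records to exclude
  - 3 (medium) + 3 (critical) = 6 records
Step 2: Total records: 10
Step 3: Remaining = 10 - 6 = 4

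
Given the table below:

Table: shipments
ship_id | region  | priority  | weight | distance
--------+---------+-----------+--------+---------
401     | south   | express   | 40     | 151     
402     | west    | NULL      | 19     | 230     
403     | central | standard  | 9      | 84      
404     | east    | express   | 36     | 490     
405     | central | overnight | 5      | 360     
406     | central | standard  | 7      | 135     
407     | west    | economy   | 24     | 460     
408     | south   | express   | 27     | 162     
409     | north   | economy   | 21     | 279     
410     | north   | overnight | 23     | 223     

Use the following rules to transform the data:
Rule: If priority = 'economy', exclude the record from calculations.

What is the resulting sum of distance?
1835

Step 1: Identify records where priority = 'economy'
Step 2: The excluded records sum to 739
Step 3: Original total distance = 2574
Step 4: Remaining total = 2574 - 739 = 1835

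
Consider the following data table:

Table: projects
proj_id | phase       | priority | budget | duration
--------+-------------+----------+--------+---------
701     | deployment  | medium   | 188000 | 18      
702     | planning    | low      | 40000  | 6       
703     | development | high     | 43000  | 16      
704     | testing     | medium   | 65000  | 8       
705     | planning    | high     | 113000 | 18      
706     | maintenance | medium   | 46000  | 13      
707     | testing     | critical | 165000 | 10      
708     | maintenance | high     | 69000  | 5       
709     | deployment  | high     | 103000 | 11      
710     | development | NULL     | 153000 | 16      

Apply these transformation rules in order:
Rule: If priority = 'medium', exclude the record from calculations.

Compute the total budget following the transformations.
686000

Step 1: Identify records where priority = 'medium'
Step 2: The excluded records sum to 299000
Step 3: Original total budget = 985000
Step 4: Remaining total = 985000 - 299000 = 686000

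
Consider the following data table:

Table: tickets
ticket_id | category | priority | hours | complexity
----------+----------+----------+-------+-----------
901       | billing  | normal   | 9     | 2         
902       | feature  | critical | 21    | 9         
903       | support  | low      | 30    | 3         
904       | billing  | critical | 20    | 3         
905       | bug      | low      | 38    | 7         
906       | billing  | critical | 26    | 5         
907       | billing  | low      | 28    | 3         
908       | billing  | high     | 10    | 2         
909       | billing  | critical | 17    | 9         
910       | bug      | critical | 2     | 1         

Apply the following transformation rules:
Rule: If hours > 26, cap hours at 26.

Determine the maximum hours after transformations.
26

Step 1: Original maximum hours = 38
Step 2: Apply cap at 26
Step 3: 3 records had hours > 26 and were capped
Step 4: Maximum after transformation = 26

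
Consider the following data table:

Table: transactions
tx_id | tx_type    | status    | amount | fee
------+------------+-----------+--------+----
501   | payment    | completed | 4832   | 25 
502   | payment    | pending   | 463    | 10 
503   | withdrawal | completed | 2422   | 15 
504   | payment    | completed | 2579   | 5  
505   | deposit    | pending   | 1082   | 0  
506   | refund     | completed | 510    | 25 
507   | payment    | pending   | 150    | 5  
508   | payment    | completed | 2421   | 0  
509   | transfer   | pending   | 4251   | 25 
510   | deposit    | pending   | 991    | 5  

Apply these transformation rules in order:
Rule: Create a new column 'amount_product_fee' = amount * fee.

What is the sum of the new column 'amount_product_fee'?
299385

Step 1: For each record, compute amount * fee
Example calculations:
  4832 * 25 = 120800
  463 * 10 = 4630
  2422 * 15 = 36330
  ...
Step 2: Sum all derived values
Step 3: Total = 299385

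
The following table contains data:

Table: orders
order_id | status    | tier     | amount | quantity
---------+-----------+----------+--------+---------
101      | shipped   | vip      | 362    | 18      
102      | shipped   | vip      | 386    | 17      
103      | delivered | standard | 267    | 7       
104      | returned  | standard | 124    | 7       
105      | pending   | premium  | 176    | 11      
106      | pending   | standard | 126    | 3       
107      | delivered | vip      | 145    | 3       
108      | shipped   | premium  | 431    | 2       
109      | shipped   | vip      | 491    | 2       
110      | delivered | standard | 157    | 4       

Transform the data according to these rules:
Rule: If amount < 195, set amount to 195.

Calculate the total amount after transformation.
2912

Step 1: 5 records have amount < 195
Step 2: These records originally summed to 728
Step 3: After setting to minimum: 5 × 195 = 975
Step 4: Unaffected records sum: 1937
Step 5: Final sum = 975 + 1937 = 2912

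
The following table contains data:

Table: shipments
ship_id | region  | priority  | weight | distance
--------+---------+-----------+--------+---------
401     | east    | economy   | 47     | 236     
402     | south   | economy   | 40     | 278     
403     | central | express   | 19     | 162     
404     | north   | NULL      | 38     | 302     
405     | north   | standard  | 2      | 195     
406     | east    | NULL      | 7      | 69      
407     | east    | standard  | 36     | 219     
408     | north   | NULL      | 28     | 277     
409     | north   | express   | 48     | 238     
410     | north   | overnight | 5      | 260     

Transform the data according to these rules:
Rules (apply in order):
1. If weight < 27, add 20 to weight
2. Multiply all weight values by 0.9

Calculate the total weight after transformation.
315.0

Step 1: Apply Rule 1 - Add 20 to records with weight < 27
  - 4 records affected: 33 + (4 × 20) = 113
  - Unaffected records: 237
  - Sum after Rule 1: 350
Step 2: Apply Rule 2 - Multiply all by 0.9
  - 350 × 0.9 = 315.0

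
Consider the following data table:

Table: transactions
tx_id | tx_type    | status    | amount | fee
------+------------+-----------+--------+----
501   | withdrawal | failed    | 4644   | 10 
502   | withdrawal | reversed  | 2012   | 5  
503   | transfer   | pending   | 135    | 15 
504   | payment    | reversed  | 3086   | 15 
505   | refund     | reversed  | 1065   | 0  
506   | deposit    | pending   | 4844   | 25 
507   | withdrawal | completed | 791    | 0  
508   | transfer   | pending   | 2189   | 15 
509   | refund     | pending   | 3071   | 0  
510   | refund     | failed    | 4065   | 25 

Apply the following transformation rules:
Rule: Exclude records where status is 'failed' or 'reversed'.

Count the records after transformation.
5

Step 1: Count records to exclude
  - 2 (failed) + 3 (reversed) = 5 records
Step 2: Total records: 10
Step 3: Remaining = 10 - 5 = 5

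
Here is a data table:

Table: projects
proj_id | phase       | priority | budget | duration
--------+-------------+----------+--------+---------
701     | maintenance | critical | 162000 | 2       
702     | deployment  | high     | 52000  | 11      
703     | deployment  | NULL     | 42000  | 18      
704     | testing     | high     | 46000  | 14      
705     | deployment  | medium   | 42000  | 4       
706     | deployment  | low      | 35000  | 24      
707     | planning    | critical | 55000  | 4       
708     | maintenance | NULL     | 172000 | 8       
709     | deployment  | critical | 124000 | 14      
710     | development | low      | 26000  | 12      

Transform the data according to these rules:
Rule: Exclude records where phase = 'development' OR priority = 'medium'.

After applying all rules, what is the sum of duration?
95

Step 1: Find records where phase = 'development' OR priority = 'medium'
Step 2: 2 records match, summing to 16
Step 3: Original sum: 111
Step 4: Remaining sum = 111 - 16 = 95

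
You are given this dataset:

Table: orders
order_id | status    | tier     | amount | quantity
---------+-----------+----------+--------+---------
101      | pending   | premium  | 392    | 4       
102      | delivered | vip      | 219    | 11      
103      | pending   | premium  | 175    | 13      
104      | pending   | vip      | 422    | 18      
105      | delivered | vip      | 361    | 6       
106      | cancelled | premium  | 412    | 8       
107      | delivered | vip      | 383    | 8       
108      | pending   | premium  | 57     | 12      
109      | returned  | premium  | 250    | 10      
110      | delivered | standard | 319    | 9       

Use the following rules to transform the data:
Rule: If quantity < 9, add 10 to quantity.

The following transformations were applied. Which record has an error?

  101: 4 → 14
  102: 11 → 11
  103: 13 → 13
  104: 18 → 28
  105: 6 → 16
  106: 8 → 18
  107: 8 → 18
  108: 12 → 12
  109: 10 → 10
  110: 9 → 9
Record 104 has an error. The correct transformed value should be 18, not 28.

Step 1: Check each record against the rule
Step 2: Record 104 has quantity = 18
Step 3: Since 18 >= 9, the bonus should not have been applied
Step 4: Correct value = 18, but claimed value = 28
Conclusion: Record 104 has the error.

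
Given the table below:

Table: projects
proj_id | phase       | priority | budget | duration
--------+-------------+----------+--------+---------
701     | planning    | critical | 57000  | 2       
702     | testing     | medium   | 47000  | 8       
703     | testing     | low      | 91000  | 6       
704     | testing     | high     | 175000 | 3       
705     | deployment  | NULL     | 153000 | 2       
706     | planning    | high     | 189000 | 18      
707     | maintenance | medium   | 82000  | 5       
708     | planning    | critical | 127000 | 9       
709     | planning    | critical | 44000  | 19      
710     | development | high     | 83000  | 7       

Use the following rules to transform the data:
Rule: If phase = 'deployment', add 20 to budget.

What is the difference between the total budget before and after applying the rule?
20

Step 1: Original sum of budget = 1048000
Step 2: 1 records have phase = 'deployment'
Step 3: Each affected record changes by 20
Step 4: Total change = 1 × 20 = 20
Step 5: New sum = 1048000 + 20 = 1048020
Step 6: Difference = |1048020 - 1048000| = 20
        (Sum increased by 20)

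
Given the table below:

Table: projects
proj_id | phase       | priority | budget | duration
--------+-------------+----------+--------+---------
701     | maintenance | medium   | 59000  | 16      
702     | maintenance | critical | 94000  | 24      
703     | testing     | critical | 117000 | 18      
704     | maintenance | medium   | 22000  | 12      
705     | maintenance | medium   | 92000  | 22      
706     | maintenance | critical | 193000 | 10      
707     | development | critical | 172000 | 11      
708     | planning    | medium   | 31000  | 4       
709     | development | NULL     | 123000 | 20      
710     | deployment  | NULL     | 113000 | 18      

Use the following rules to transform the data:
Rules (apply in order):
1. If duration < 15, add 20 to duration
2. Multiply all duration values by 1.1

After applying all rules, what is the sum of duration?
258.5

Step 1: Apply Rule 1 - Add 20 to records with duration < 15
  - 4 records affected: 37 + (4 × 20) = 117
  - Unaffected records: 118
  - Sum after Rule 1: 235
Step 2: Apply Rule 2 - Multiply all by 1.1
  - 235 × 1.1 = 258.5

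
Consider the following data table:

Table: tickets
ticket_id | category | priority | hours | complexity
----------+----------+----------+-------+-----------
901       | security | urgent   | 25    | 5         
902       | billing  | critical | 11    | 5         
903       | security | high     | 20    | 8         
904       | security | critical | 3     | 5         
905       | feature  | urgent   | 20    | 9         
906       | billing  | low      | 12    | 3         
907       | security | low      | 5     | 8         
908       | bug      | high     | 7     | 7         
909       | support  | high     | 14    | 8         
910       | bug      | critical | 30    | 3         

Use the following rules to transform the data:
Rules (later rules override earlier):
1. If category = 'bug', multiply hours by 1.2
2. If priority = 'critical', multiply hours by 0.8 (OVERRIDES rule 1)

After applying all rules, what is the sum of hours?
139.6

Step 1: Rule 2 takes priority for records with priority = 'critical'
  - 3 records: 44 × 0.8 = 35.2
Step 2: Rule 1 applies to remaining records with category = 'bug'
  - 1 records: 7 × 1.2 = 8.4
Step 3: Other records unchanged: 96
Step 4: Final sum = 35.2 + 8.4 + 96 = 139.6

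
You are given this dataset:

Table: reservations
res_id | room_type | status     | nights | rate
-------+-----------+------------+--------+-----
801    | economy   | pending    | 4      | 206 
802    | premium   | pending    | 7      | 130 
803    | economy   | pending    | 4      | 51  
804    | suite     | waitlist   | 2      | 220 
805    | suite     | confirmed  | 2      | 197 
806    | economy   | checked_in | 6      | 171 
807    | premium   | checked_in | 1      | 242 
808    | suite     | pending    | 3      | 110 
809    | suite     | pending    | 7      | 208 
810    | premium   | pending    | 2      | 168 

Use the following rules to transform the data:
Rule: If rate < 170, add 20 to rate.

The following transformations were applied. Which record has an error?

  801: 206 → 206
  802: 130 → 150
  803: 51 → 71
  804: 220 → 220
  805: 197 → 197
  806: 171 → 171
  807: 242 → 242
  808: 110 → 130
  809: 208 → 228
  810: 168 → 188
Record 809 has an error. The correct transformed value should be 208, not 228.

Step 1: Check each record against the rule
Step 2: Record 809 has rate = 208
Step 3: Since 208 >= 170, the bonus should not have been applied
Step 4: Correct value = 208, but claimed value = 228
Conclusion: Record 809 has the error.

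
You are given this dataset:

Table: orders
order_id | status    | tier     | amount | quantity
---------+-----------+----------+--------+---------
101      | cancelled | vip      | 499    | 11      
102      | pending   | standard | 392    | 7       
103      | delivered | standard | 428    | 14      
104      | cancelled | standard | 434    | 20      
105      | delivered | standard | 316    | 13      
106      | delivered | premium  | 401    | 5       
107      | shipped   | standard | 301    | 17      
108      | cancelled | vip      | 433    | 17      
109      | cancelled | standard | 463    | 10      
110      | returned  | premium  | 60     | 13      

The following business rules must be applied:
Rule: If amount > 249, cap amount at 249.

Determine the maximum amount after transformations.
249

Step 1: Original maximum amount = 499
Step 2: Apply cap at 249
Step 3: 9 records had amount > 249 and were capped
Step 4: Maximum after transformation = 249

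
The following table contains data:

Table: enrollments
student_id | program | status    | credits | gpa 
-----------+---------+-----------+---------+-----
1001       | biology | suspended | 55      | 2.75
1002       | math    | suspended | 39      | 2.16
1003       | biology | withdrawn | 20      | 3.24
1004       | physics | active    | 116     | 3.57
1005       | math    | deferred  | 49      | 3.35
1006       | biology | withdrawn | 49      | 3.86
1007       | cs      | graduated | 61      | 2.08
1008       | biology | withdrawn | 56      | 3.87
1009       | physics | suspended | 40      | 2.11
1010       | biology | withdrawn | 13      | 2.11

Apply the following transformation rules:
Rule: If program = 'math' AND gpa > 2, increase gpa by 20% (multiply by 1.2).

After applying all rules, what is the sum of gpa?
30.2

Step 1: Find records where program = 'math' AND gpa > 2
Step 2: 2 records match, summing to 5.51
Step 3: After multiplier: 5.51 × 1.2 = 6.61
Step 4: Unaffected records sum: 23.59
Step 5: Final sum = 6.61 + 23.59 = 30.2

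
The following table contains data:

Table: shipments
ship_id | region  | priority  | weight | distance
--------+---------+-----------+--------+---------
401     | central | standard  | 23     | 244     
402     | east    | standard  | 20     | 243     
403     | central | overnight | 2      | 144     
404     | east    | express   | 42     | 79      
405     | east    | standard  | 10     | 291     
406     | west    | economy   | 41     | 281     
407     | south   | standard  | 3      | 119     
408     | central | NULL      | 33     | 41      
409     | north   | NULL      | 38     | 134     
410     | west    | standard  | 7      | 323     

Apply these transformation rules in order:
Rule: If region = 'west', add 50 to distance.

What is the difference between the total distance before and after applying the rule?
100

Step 1: Original sum of distance = 1899
Step 2: 2 records have region = 'west'
Step 3: Each affected record changes by 50
Step 4: Total change = 2 × 50 = 100
Step 5: New sum = 1899 + 100 = 1999
Step 6: Difference = |1999 - 1899| = 100
        (Sum increased by 100)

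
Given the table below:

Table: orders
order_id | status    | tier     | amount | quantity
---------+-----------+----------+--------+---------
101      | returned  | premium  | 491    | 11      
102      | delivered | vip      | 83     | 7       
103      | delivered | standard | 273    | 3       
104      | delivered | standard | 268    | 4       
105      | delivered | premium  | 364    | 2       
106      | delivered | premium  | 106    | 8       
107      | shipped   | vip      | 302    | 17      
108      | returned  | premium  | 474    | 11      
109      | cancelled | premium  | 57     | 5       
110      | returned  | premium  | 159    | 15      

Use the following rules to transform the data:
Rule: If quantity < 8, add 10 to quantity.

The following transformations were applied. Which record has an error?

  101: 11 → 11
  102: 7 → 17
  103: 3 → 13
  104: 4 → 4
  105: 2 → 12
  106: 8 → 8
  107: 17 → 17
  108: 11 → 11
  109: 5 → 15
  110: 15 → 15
Record 104 has an error. The correct transformed value should be 14, not 4.

Step 1: Check each record against the rule
Step 2: Record 104 has quantity = 4
Step 3: Since 4 < 8, the bonus should have been applied
Step 4: Correct value = 14, but claimed value = 4
Conclusion: Record 104 has the error.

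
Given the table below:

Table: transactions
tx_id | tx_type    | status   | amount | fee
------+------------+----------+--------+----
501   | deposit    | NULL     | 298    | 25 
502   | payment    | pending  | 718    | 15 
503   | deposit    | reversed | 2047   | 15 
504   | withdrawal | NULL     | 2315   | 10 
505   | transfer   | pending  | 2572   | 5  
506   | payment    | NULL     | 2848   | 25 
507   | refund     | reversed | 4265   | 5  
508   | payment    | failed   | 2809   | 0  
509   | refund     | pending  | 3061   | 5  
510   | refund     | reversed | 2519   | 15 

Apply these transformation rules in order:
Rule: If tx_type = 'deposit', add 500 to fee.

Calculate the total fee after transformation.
1120

Step 1: Count records where tx_type = 'deposit': 2
Step 2: Total bonus added: 2 × 500 = 1000
Step 3: Original sum of fee: 120
Step 4: Final sum = 120 + 1000 = 1120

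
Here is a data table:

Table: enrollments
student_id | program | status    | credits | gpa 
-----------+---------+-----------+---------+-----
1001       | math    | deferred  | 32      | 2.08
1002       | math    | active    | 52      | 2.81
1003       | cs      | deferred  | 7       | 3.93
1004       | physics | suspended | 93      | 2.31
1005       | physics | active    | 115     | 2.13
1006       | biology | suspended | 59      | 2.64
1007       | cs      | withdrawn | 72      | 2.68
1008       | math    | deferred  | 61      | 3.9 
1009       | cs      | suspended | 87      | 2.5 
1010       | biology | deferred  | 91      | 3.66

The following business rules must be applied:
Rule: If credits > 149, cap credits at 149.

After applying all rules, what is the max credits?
115

Step 1: Original maximum credits = 115
Step 2: Check cap of 149 against maximum
Step 3: No records exceed the cap (max 115 <= cap 149), so no capping applies
Step 4: Maximum after transformation = 115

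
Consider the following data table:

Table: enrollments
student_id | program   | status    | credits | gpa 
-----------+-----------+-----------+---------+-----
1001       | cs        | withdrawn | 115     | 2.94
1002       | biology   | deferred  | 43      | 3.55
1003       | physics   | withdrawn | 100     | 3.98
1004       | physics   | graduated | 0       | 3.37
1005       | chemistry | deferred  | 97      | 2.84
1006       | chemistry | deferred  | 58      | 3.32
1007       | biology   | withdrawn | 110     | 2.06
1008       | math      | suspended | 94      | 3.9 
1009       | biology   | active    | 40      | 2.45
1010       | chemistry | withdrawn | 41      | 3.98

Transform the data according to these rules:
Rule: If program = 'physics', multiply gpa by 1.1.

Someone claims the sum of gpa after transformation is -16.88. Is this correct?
No, the correct result is 33.12.

Step 1: Calculate the correct sum after transformation
Step 2: Apply multiplier 1.1 to records where program = 'physics'
Step 3: Correct result = 33.12
Step 4: Claimed result = -16.88
Step 5: 33.12 ≠ -16.88
Conclusion: The claimed result is incorrect. The correct answer is 33.12.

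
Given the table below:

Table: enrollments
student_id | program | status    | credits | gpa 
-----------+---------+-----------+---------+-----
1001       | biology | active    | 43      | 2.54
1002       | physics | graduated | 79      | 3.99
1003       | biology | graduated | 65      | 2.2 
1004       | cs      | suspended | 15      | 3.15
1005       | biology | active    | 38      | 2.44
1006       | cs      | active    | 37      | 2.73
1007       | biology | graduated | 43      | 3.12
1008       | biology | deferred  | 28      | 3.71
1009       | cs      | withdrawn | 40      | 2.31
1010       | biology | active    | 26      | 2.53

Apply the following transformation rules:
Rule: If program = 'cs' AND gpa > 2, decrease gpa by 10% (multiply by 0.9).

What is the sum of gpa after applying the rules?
27.9

Step 1: Find records where program = 'cs' AND gpa > 2
Step 2: 3 records match, summing to 8.19
Step 3: After multiplier: 8.19 × 0.9 = 7.37
Step 4: Unaffected records sum: 20.53
Step 5: Final sum = 7.37 + 20.53 = 27.9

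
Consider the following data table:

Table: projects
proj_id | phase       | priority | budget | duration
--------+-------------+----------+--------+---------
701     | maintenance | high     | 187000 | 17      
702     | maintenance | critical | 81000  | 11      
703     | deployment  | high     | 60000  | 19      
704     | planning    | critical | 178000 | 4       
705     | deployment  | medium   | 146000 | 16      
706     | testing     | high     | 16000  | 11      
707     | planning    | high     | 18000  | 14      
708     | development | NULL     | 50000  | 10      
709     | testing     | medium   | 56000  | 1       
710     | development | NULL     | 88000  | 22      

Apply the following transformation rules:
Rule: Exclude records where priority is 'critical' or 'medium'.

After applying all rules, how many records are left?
6

Step 1: Count records to exclude
  - 2 (critical) + 2 (medium) = 4 records
Step 2: Total records: 10
Step 3: Remaining = 10 - 4 = 6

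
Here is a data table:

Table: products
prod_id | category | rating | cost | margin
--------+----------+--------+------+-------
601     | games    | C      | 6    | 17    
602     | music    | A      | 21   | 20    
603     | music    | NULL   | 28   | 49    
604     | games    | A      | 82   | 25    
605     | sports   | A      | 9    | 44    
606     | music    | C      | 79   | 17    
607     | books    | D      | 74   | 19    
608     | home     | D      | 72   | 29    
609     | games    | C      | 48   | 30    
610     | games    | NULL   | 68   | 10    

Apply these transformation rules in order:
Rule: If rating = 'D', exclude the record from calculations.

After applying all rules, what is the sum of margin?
212

Step 1: Identify records where rating = 'D'
Step 2: The excluded records sum to 48
Step 3: Original total margin = 260
Step 4: Remaining total = 260 - 48 = 212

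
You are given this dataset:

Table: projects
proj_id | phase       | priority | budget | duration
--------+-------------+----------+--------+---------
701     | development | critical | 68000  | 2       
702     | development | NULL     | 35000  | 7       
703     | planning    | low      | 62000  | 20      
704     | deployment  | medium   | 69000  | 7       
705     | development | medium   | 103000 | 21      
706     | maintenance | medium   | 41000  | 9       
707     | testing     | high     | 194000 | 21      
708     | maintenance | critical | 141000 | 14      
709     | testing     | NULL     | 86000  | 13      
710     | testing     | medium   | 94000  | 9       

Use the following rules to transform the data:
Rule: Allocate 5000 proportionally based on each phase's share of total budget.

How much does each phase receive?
deployment: 386.34, development: 1153.42, maintenance: 1019.04, planning: 347.14, testing: 2094.06

Step 1: Calculate total budget = 893000
Step 2: Calculate each phase's proportion:
  deployment: 69000/893000 = 7.73% → 386.34
  development: 206000/893000 = 23.07% → 1153.42
  maintenance: 182000/893000 = 20.38% → 1019.04
  planning: 62000/893000 = 6.94% → 347.14
  testing: 374000/893000 = 41.88% → 2094.06
Step 3: Verify: sum of allocations ≈ 5000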